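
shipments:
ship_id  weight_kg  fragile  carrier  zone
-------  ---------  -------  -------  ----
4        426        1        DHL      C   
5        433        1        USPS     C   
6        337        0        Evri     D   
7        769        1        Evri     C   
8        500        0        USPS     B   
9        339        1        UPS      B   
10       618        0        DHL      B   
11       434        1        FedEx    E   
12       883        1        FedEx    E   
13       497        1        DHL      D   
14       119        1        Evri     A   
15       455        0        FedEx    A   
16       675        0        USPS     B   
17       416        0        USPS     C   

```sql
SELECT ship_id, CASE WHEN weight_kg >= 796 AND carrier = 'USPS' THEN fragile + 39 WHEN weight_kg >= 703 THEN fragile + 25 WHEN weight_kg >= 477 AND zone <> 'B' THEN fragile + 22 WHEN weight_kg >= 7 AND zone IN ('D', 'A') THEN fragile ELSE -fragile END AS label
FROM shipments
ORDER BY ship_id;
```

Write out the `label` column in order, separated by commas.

-1, -1, 0, 26, 0, -1, 0, -1, 26, 23, 1, 0, 0, 0

ship_id=4: ELSE → -1
ship_id=5: ELSE → -1
ship_id=6: weight_kg >= 7 AND zone IN ('D', 'A') → 0
ship_id=7: weight_kg >= 703 → 26
ship_id=8: ELSE → 0
ship_id=9: ELSE → -1
ship_id=10: ELSE → 0
ship_id=11: ELSE → -1
ship_id=12: weight_kg >= 703 → 26
ship_id=13: weight_kg >= 477 AND zone <> 'B' → 23
ship_id=14: weight_kg >= 7 AND zone IN ('D', 'A') → 1
ship_id=15: weight_kg >= 7 AND zone IN ('D', 'A') → 0
ship_id=16: ELSE → 0
ship_id=17: ELSE → 0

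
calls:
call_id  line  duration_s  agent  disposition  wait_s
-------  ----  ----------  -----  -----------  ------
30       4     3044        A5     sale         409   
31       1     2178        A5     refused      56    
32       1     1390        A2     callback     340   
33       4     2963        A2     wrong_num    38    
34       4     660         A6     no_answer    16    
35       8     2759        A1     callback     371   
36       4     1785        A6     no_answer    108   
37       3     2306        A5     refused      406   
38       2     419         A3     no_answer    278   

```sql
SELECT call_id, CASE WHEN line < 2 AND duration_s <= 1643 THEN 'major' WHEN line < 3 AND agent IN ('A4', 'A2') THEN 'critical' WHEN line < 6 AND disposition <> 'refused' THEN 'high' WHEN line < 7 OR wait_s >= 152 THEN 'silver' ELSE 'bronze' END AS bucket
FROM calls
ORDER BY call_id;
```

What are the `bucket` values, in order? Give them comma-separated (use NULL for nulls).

call_id=30: line < 6 AND disposition <> 'refused' → high
call_id=31: line < 7 OR wait_s >= 152 → silver
call_id=32: line < 2 AND duration_s <= 1643 → major
call_id=33: line < 6 AND disposition <> 'refused' → high
call_id=34: line < 6 AND disposition <> 'refused' → high
call_id=35: line < 7 OR wait_s >= 152 → silver
call_id=36: line < 6 AND disposition <> 'refused' → high
call_id=37: line < 7 OR wait_s >= 152 → silver
call_id=38: line < 6 AND disposition <> 'refused' → high

high, silver, major, high, high, silver, high, silver, high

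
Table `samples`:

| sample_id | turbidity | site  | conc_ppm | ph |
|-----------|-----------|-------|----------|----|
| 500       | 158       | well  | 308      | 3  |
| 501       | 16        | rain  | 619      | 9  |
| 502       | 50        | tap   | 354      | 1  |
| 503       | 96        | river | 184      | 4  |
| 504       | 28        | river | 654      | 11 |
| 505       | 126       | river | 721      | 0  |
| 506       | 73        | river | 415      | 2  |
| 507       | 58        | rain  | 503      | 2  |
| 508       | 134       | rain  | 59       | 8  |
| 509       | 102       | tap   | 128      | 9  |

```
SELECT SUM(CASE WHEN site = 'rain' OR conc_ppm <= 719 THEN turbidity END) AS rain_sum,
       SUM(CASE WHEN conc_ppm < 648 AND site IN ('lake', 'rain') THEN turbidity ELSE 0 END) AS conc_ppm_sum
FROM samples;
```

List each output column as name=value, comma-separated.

rain_sum=715, conc_ppm_sum=208

[rain_sum: site = 'rain' OR conc_ppm <= 719]
sample_id=500: ✓ → 158
sample_id=501: ✓ → 16
sample_id=502: ✓ → 50
sample_id=503: ✓ → 96
sample_id=504: ✓ → 28
sample_id=505: ✗
sample_id=506: ✓ → 73
sample_id=507: ✓ → 58
sample_id=508: ✓ → 134
sample_id=509: ✓ → 102
rain_sum = 158 + 16 + 50 + 96 + 28 + 73 + 58 + 134 + 102 = 715
—
[conc_ppm_sum: conc_ppm < 648 AND site IN ('lake', 'rain')]
sample_id=500: ✗
sample_id=501: ✓ → 16
sample_id=502: ✗
sample_id=503: ✗
sample_id=504: ✗
sample_id=505: ✗
sample_id=506: ✗
sample_id=507: ✓ → 58
sample_id=508: ✓ → 134
sample_id=509: ✗
conc_ppm_sum = 16 + 58 + 134 = 208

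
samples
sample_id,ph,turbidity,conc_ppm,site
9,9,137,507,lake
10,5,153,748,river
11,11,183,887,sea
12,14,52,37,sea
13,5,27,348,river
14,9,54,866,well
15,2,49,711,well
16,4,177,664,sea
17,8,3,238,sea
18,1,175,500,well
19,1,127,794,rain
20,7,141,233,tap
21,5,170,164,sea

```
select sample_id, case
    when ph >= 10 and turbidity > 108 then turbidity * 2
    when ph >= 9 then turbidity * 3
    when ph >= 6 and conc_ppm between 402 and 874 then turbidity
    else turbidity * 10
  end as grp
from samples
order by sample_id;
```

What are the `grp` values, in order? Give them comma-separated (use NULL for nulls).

sample_id=9: ph >= 9 → 411
sample_id=10: ELSE → 1530
sample_id=11: ph >= 10 and turbidity > 108 → 366
sample_id=12: ph >= 9 → 156
sample_id=13: ELSE → 270
sample_id=14: ph >= 9 → 162
sample_id=15: ELSE → 490
sample_id=16: ELSE → 1770
sample_id=17: ELSE → 30
sample_id=18: ELSE → 1750
sample_id=19: ELSE → 1270
sample_id=20: ELSE → 1410
sample_id=21: ELSE → 1700

411, 1530, 366, 156, 270, 162, 490, 1770, 30, 1750, 1270, 1410, 1700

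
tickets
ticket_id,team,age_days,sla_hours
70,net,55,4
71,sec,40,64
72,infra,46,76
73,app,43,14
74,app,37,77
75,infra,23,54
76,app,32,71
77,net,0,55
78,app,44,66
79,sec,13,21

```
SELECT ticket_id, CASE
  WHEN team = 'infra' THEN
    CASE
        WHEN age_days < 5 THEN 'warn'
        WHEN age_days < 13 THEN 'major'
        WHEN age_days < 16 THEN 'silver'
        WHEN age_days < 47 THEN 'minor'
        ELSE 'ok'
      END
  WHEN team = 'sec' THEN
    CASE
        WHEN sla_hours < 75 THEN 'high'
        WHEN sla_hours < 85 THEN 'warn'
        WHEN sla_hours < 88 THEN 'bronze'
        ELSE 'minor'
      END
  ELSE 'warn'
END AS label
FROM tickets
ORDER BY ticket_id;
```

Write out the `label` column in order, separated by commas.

ticket_id=70: team='net' → outer ELSE → warn
ticket_id=71: team='sec' → inner[sla_hours < 75] → high
ticket_id=72: team='infra' → inner[age_days < 47] → minor
ticket_id=73: team='app' → outer ELSE → warn
ticket_id=74: team='app' → outer ELSE → warn
ticket_id=75: team='infra' → inner[age_days < 47] → minor
ticket_id=76: team='app' → outer ELSE → warn
ticket_id=77: team='net' → outer ELSE → warn
ticket_id=78: team='app' → outer ELSE → warn
ticket_id=79: team='sec' → inner[sla_hours < 75] → high

warn, high, minor, warn, warn, minor, warn, warn, warn, high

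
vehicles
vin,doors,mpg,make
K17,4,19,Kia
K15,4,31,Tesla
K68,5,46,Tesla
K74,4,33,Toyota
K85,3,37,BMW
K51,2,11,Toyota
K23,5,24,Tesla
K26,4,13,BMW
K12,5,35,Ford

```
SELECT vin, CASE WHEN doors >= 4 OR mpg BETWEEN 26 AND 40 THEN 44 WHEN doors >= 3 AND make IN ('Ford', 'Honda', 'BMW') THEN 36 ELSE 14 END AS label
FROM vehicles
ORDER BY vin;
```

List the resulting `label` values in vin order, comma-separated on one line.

vin=K12: doors >= 4 OR mpg BETWEEN 26 AND 40 → 44
vin=K15: doors >= 4 OR mpg BETWEEN 26 AND 40 → 44
vin=K17: doors >= 4 OR mpg BETWEEN 26 AND 40 → 44
vin=K23: doors >= 4 OR mpg BETWEEN 26 AND 40 → 44
vin=K26: doors >= 4 OR mpg BETWEEN 26 AND 40 → 44
vin=K51: ELSE → 14
vin=K68: doors >= 4 OR mpg BETWEEN 26 AND 40 → 44
vin=K74: doors >= 4 OR mpg BETWEEN 26 AND 40 → 44
vin=K85: doors >= 4 OR mpg BETWEEN 26 AND 40 → 44

44, 44, 44, 44, 44, 14, 44, 44, 44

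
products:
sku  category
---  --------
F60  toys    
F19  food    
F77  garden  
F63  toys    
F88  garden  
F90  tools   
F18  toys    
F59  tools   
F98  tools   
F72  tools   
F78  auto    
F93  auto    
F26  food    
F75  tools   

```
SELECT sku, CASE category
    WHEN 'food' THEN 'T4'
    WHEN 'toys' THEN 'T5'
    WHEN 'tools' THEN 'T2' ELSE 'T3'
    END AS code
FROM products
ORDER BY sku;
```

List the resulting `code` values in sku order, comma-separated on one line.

T5, T4, T4, T2, T5, T5, T2, T2, T3, T3, T3, T2, T3, T2

sku=F18: category='toys' → T5
sku=F19: category='food' → T4
sku=F26: category='food' → T4
sku=F59: category='tools' → T2
sku=F60: category='toys' → T5
sku=F63: category='toys' → T5
sku=F72: category='tools' → T2
sku=F75: category='tools' → T2
sku=F77: ELSE → T3
sku=F78: ELSE → T3
sku=F88: ELSE → T3
sku=F90: category='tools' → T2
sku=F93: ELSE → T3
sku=F98: category='tools' → T2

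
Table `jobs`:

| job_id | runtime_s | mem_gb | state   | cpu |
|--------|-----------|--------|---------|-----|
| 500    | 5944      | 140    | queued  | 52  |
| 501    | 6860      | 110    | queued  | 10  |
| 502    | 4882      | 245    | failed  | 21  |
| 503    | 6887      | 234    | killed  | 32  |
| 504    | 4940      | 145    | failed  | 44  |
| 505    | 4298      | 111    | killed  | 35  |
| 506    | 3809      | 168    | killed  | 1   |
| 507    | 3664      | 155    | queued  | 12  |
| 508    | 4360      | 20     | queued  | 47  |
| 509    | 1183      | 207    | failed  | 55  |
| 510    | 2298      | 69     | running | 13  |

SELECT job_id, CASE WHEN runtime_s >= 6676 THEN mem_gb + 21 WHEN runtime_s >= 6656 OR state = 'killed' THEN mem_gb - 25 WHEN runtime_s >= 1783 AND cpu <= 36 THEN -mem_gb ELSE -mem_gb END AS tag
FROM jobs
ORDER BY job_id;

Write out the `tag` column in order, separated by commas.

-140, 131, -245, 255, -145, 86, 143, -155, -20, -207, -69

job_id=500: ELSE → -140
job_id=501: runtime_s >= 6676 → 131
job_id=502: runtime_s >= 1783 AND cpu <= 36 → -245
job_id=503: runtime_s >= 6676 → 255
job_id=504: ELSE → -145
job_id=505: runtime_s >= 6656 OR state = 'killed' → 86
job_id=506: runtime_s >= 6656 OR state = 'killed' → 143
job_id=507: runtime_s >= 1783 AND cpu <= 36 → -155
job_id=508: ELSE → -20
job_id=509: ELSE → -207
job_id=510: runtime_s >= 1783 AND cpu <= 36 → -69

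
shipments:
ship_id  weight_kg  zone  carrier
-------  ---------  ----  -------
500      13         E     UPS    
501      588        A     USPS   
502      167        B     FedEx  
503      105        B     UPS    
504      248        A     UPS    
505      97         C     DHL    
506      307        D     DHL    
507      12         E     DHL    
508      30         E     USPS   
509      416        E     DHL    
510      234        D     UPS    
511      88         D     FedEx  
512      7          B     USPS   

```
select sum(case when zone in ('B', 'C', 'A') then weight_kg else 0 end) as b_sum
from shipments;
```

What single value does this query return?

ship_id=500: ✗
ship_id=501: ✓ → 588
ship_id=502: ✓ → 167
ship_id=503: ✓ → 105
ship_id=504: ✓ → 248
ship_id=505: ✓ → 97
ship_id=506: ✗
ship_id=507: ✗
ship_id=508: ✗
ship_id=509: ✗
ship_id=510: ✗
ship_id=511: ✗
ship_id=512: ✓ → 7
b_sum = 588 + 167 + 105 + 248 + 97 + 7 = 1212

1212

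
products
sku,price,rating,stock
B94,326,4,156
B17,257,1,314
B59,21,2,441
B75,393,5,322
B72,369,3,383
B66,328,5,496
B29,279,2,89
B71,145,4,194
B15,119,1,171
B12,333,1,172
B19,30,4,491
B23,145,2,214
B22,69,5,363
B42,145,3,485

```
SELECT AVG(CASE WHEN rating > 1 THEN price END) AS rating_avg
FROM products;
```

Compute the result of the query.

sku=B94: ✓ → 326
sku=B17: ✗
sku=B59: ✓ → 21
sku=B75: ✓ → 393
sku=B72: ✓ → 369
sku=B66: ✓ → 328
sku=B29: ✓ → 279
sku=B71: ✓ → 145
sku=B15: ✗
sku=B12: ✗
sku=B19: ✓ → 30
sku=B23: ✓ → 145
sku=B22: ✓ → 69
sku=B42: ✓ → 145
rating_avg = (326 + 21 + 393 + 369 + 328 + 279 + 145 + 30 + 145 + 69 + 145) / 11 = 204.5454545455

204.5454545455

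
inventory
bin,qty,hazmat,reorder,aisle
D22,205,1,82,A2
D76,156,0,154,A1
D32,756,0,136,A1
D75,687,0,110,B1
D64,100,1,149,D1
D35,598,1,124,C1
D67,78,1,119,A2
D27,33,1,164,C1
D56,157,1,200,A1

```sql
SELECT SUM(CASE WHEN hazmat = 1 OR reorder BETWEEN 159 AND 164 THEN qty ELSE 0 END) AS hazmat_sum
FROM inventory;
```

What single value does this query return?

bin=D22: ✓ → 205
bin=D76: ✗
bin=D32: ✗
bin=D75: ✗
bin=D64: ✓ → 100
bin=D35: ✓ → 598
bin=D67: ✓ → 78
bin=D27: ✓ → 33
bin=D56: ✓ → 157
hazmat_sum = 205 + 100 + 598 + 78 + 33 + 157 = 1171

1171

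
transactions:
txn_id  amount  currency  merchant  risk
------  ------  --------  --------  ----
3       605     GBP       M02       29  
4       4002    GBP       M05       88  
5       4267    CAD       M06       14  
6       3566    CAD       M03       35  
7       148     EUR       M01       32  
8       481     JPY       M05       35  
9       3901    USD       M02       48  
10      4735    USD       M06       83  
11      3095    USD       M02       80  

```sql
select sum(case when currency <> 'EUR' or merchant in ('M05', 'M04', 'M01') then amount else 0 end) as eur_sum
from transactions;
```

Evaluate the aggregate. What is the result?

txn_id=3: ✓ → 605
txn_id=4: ✓ → 4002
txn_id=5: ✓ → 4267
txn_id=6: ✓ → 3566
txn_id=7: ✓ → 148
txn_id=8: ✓ → 481
txn_id=9: ✓ → 3901
txn_id=10: ✓ → 4735
txn_id=11: ✓ → 3095
eur_sum = 605 + 4002 + 4267 + 3566 + 148 + 481 + 3901 + 4735 + 3095 = 24800

24800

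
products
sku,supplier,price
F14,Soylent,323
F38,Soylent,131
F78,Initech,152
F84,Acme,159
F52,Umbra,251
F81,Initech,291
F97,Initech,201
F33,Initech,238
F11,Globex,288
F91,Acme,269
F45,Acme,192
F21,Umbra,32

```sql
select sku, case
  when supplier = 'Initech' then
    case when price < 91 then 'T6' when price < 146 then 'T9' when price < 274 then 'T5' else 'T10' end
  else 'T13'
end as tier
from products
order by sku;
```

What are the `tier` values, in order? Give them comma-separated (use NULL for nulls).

sku=F11: supplier='Globex' → outer ELSE → T13
sku=F14: supplier='Soylent' → outer ELSE → T13
sku=F21: supplier='Umbra' → outer ELSE → T13
sku=F33: supplier='Initech' → inner[price < 274] → T5
sku=F38: supplier='Soylent' → outer ELSE → T13
sku=F45: supplier='Acme' → outer ELSE → T13
sku=F52: supplier='Umbra' → outer ELSE → T13
sku=F78: supplier='Initech' → inner[price < 274] → T5
sku=F81: supplier='Initech' → inner[ELSE] → T10
sku=F84: supplier='Acme' → outer ELSE → T13
sku=F91: supplier='Acme' → outer ELSE → T13
sku=F97: supplier='Initech' → inner[price < 274] → T5

T13, T13, T13, T5, T13, T13, T13, T5, T10, T13, T13, T5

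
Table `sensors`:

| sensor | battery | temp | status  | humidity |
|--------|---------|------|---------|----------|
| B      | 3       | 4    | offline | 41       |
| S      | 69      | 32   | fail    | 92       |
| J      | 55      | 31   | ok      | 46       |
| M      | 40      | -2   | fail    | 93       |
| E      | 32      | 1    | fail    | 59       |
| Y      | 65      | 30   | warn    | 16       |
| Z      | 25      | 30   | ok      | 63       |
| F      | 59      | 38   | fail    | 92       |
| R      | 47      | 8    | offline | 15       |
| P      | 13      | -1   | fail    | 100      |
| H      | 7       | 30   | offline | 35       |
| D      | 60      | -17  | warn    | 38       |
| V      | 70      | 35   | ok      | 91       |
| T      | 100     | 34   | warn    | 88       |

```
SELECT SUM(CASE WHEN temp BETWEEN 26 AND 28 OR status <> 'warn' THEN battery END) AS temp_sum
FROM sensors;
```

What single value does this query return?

420

sensor=B: ✓ → 3
sensor=S: ✓ → 69
sensor=J: ✓ → 55
sensor=M: ✓ → 40
sensor=E: ✓ → 32
sensor=Y: ✗
sensor=Z: ✓ → 25
sensor=F: ✓ → 59
sensor=R: ✓ → 47
sensor=P: ✓ → 13
sensor=H: ✓ → 7
sensor=D: ✗
sensor=V: ✓ → 70
sensor=T: ✗
temp_sum = 3 + 69 + 55 + 40 + 32 + 25 + 59 + 47 + 13 + 7 + 70 = 420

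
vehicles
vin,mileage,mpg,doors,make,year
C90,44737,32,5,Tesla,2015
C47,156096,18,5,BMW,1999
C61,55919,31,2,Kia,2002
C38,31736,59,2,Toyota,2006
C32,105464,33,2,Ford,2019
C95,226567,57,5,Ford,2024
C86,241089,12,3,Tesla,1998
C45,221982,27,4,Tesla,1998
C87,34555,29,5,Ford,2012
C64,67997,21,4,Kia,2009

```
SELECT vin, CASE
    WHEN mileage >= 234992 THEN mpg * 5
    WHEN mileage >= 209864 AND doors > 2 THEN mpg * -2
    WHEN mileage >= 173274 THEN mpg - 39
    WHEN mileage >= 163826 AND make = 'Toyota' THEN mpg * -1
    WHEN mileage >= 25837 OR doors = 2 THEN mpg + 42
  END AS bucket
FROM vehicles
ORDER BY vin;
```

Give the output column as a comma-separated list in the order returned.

75, 101, -54, 60, 73, 63, 60, 71, 74, -114

vin=C32: mileage >= 25837 OR doors = 2 → 75
vin=C38: mileage >= 25837 OR doors = 2 → 101
vin=C45: mileage >= 209864 AND doors > 2 → -54
vin=C47: mileage >= 25837 OR doors = 2 → 60
vin=C61: mileage >= 25837 OR doors = 2 → 73
vin=C64: mileage >= 25837 OR doors = 2 → 63
vin=C86: mileage >= 234992 → 60
vin=C87: mileage >= 25837 OR doors = 2 → 71
vin=C90: mileage >= 25837 OR doors = 2 → 74
vin=C95: mileage >= 209864 AND doors > 2 → -114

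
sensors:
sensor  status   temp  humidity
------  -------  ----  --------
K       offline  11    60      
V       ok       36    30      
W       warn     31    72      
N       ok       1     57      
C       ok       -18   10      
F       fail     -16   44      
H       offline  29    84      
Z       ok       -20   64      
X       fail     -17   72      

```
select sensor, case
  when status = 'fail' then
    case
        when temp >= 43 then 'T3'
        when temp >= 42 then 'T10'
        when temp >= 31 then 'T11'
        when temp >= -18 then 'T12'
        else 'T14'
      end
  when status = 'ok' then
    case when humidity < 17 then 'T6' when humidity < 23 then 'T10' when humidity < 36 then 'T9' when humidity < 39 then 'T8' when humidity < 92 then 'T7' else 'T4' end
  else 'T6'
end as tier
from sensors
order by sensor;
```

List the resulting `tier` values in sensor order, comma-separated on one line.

sensor=C: status='ok' → inner[humidity < 17] → T6
sensor=F: status='fail' → inner[temp >= -18] → T12
sensor=H: status='offline' → outer ELSE → T6
sensor=K: status='offline' → outer ELSE → T6
sensor=N: status='ok' → inner[humidity < 92] → T7
sensor=V: status='ok' → inner[humidity < 36] → T9
sensor=W: status='warn' → outer ELSE → T6
sensor=X: status='fail' → inner[temp >= -18] → T12
sensor=Z: status='ok' → inner[humidity < 92] → T7

T6, T12, T6, T6, T7, T9, T6, T12, T7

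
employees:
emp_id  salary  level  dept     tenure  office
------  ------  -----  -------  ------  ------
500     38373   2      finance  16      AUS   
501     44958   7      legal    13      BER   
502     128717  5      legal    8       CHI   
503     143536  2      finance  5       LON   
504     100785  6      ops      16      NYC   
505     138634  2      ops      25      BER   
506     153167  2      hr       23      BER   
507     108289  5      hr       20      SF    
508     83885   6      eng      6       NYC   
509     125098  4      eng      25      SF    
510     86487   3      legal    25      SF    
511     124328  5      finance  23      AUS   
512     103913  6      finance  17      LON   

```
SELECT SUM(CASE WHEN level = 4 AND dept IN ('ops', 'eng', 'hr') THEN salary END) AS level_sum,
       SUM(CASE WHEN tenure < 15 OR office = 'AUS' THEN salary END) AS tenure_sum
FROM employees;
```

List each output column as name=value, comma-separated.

[level_sum: level = 4 AND dept IN ('ops', 'eng', 'hr')]
emp_id=500: ✗
emp_id=501: ✗
emp_id=502: ✗
emp_id=503: ✗
emp_id=504: ✗
emp_id=505: ✗
emp_id=506: ✗
emp_id=507: ✗
emp_id=508: ✗
emp_id=509: ✓ → 125098
emp_id=510: ✗
emp_id=511: ✗
emp_id=512: ✗
level_sum = 125098
—
[tenure_sum: tenure < 15 OR office = 'AUS']
emp_id=500: ✓ → 38373
emp_id=501: ✓ → 44958
emp_id=502: ✓ → 128717
emp_id=503: ✓ → 143536
emp_id=504: ✗
emp_id=505: ✗
emp_id=506: ✗
emp_id=507: ✗
emp_id=508: ✓ → 83885
emp_id=509: ✗
emp_id=510: ✗
emp_id=511: ✓ → 124328
emp_id=512: ✗
tenure_sum = 38373 + 44958 + 128717 + 143536 + 83885 + 124328 = 563797

level_sum=125098, tenure_sum=563797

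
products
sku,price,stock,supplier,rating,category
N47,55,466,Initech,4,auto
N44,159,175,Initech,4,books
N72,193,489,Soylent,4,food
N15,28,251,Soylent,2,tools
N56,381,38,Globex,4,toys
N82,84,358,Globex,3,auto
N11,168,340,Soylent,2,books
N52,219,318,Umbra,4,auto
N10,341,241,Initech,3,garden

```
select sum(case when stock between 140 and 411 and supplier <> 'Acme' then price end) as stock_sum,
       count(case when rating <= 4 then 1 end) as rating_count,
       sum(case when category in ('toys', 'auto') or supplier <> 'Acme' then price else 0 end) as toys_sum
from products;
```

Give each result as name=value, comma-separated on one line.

[stock_sum: stock between 140 and 411 and supplier <> 'Acme']
sku=N47: ✗
sku=N44: ✓ → 159
sku=N72: ✗
sku=N15: ✓ → 28
sku=N56: ✗
sku=N82: ✓ → 84
sku=N11: ✓ → 168
sku=N52: ✓ → 219
sku=N10: ✓ → 341
stock_sum = 159 + 28 + 84 + 168 + 219 + 341 = 999
—
[rating_count: rating <= 4]
sku=N47: ✓ → 1
sku=N44: ✓ → 1
sku=N72: ✓ → 1
sku=N15: ✓ → 1
sku=N56: ✓ → 1
sku=N82: ✓ → 1
sku=N11: ✓ → 1
sku=N52: ✓ → 1
sku=N10: ✓ → 1
rating_count = COUNT(1, 1, 1, 1, 1, 1, 1, 1, 1) = 9
—
[toys_sum: category in ('toys', 'auto') or supplier <> 'Acme']
sku=N47: ✓ → 55
sku=N44: ✓ → 159
sku=N72: ✓ → 193
sku=N15: ✓ → 28
sku=N56: ✓ → 381
sku=N82: ✓ → 84
sku=N11: ✓ → 168
sku=N52: ✓ → 219
sku=N10: ✓ → 341
toys_sum = 55 + 159 + 193 + 28 + 381 + 84 + 168 + 219 + 341 = 1628

stock_sum=999, rating_count=9, toys_sum=1628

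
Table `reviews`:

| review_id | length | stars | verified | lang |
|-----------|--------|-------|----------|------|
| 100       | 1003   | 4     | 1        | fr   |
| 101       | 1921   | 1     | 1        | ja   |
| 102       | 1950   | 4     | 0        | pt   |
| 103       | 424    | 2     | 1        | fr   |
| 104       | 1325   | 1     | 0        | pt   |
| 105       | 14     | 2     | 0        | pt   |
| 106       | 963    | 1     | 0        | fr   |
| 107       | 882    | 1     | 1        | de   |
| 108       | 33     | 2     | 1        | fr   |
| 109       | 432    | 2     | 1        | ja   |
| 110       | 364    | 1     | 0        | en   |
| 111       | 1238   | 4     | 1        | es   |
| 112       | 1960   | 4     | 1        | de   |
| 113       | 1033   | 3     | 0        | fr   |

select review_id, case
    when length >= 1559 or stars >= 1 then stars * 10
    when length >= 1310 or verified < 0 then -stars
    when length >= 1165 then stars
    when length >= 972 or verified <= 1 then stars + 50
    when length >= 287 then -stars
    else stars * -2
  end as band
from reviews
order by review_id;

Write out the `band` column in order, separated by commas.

40, 10, 40, 20, 10, 20, 10, 10, 20, 20, 10, 40, 40, 30

review_id=100: length >= 1559 or stars >= 1 → 40
review_id=101: length >= 1559 or stars >= 1 → 10
review_id=102: length >= 1559 or stars >= 1 → 40
review_id=103: length >= 1559 or stars >= 1 → 20
review_id=104: length >= 1559 or stars >= 1 → 10
review_id=105: length >= 1559 or stars >= 1 → 20
review_id=106: length >= 1559 or stars >= 1 → 10
review_id=107: length >= 1559 or stars >= 1 → 10
review_id=108: length >= 1559 or stars >= 1 → 20
review_id=109: length >= 1559 or stars >= 1 → 20
review_id=110: length >= 1559 or stars >= 1 → 10
review_id=111: length >= 1559 or stars >= 1 → 40
review_id=112: length >= 1559 or stars >= 1 → 40
review_id=113: length >= 1559 or stars >= 1 → 30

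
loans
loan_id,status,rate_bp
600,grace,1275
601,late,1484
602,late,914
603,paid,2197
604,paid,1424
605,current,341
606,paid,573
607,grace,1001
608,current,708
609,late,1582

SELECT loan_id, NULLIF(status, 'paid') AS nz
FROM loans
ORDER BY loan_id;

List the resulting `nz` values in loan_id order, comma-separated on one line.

grace, late, late, NULL, NULL, current, NULL, grace, current, late

loan_id=600: status=grace vs paid: differ → grace
loan_id=601: status=late vs paid: differ → late
loan_id=602: status=late vs paid: differ → late
loan_id=603: status=paid vs paid: equal → NULL
loan_id=604: status=paid vs paid: equal → NULL
loan_id=605: status=current vs paid: differ → current
loan_id=606: status=paid vs paid: equal → NULL
loan_id=607: status=grace vs paid: differ → grace
loan_id=608: status=current vs paid: differ → current
loan_id=609: status=late vs paid: differ → late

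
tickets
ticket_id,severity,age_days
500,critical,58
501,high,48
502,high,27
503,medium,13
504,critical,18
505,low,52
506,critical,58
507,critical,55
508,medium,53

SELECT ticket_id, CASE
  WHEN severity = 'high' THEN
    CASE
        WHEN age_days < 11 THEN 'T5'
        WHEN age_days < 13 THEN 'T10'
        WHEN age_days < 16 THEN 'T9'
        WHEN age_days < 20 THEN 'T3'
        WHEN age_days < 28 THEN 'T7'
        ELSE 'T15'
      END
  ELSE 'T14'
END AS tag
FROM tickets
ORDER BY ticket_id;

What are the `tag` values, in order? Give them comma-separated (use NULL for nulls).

ticket_id=500: severity='critical' → outer ELSE → T14
ticket_id=501: severity='high' → inner[ELSE] → T15
ticket_id=502: severity='high' → inner[age_days < 28] → T7
ticket_id=503: severity='medium' → outer ELSE → T14
ticket_id=504: severity='critical' → outer ELSE → T14
ticket_id=505: severity='low' → outer ELSE → T14
ticket_id=506: severity='critical' → outer ELSE → T14
ticket_id=507: severity='critical' → outer ELSE → T14
ticket_id=508: severity='medium' → outer ELSE → T14

T14, T15, T7, T14, T14, T14, T14, T14, T14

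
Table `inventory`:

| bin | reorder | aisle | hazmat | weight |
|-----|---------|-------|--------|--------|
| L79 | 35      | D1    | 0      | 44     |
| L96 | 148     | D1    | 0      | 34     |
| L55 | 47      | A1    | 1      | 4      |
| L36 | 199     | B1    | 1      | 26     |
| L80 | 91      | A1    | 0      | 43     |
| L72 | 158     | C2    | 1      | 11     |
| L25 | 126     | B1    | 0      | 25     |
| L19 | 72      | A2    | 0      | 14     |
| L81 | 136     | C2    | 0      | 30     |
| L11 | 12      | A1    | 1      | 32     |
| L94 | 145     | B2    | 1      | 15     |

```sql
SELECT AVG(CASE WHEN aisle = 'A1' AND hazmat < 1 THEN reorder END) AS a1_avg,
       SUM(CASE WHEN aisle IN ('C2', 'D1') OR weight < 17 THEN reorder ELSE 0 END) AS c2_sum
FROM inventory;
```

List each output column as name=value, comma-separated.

a1_avg=91, c2_sum=741

[a1_avg: aisle = 'A1' AND hazmat < 1]
bin=L79: ✗
bin=L96: ✗
bin=L55: ✗
bin=L36: ✗
bin=L80: ✓ → 91
bin=L72: ✗
bin=L25: ✗
bin=L19: ✗
bin=L81: ✗
bin=L11: ✗
bin=L94: ✗
a1_avg = 91
—
[c2_sum: aisle IN ('C2', 'D1') OR weight < 17]
bin=L79: ✓ → 35
bin=L96: ✓ → 148
bin=L55: ✓ → 47
bin=L36: ✗
bin=L80: ✗
bin=L72: ✓ → 158
bin=L25: ✗
bin=L19: ✓ → 72
bin=L81: ✓ → 136
bin=L11: ✗
bin=L94: ✓ → 145
c2_sum = 35 + 148 + 47 + 158 + 72 + 136 + 145 = 741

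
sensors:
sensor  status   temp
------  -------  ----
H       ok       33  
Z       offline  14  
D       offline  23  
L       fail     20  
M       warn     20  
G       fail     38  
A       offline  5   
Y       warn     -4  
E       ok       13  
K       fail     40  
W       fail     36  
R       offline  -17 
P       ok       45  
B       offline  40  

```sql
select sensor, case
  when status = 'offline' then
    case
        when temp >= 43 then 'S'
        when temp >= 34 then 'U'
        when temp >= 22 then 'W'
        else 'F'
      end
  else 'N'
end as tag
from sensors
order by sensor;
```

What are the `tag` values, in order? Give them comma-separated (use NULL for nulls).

sensor=A: status='offline' → inner[ELSE] → F
sensor=B: status='offline' → inner[temp >= 34] → U
sensor=D: status='offline' → inner[temp >= 22] → W
sensor=E: status='ok' → outer ELSE → N
sensor=G: status='fail' → outer ELSE → N
sensor=H: status='ok' → outer ELSE → N
sensor=K: status='fail' → outer ELSE → N
sensor=L: status='fail' → outer ELSE → N
sensor=M: status='warn' → outer ELSE → N
sensor=P: status='ok' → outer ELSE → N
sensor=R: status='offline' → inner[ELSE] → F
sensor=W: status='fail' → outer ELSE → N
sensor=Y: status='warn' → outer ELSE → N
sensor=Z: status='offline' → inner[ELSE] → F

F, U, W, N, N, N, N, N, N, N, F, N, N, F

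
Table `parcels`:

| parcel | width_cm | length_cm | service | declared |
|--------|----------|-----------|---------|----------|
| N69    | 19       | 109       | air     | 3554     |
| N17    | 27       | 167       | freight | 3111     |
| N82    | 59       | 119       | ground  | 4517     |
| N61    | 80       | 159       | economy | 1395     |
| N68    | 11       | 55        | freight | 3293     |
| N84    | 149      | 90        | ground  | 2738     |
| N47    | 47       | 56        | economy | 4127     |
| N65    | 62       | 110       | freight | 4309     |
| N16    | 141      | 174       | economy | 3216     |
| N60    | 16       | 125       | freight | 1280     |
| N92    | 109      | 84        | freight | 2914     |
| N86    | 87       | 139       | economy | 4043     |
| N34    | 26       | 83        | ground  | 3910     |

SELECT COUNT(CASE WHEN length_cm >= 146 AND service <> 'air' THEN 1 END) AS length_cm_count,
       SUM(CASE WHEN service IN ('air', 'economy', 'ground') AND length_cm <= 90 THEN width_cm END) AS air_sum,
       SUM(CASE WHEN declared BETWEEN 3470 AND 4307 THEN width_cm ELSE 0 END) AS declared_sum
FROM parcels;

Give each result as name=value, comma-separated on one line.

[length_cm_count: length_cm >= 146 AND service <> 'air']
parcel=N69: ✗
parcel=N17: ✓ → 1
parcel=N82: ✗
parcel=N61: ✓ → 1
parcel=N68: ✗
parcel=N84: ✗
parcel=N47: ✗
parcel=N65: ✗
parcel=N16: ✓ → 1
parcel=N60: ✗
parcel=N92: ✗
parcel=N86: ✗
parcel=N34: ✗
length_cm_count = COUNT(1, 1, 1) = 3
—
[air_sum: service IN ('air', 'economy', 'ground') AND length_cm <= 90]
parcel=N69: ✗
parcel=N17: ✗
parcel=N82: ✗
parcel=N61: ✗
parcel=N68: ✗
parcel=N84: ✓ → 149
parcel=N47: ✓ → 47
parcel=N65: ✗
parcel=N16: ✗
parcel=N60: ✗
parcel=N92: ✗
parcel=N86: ✗
parcel=N34: ✓ → 26
air_sum = 149 + 47 + 26 = 222
—
[declared_sum: declared BETWEEN 3470 AND 4307]
parcel=N69: ✓ → 19
parcel=N17: ✗
parcel=N82: ✗
parcel=N61: ✗
parcel=N68: ✗
parcel=N84: ✗
parcel=N47: ✓ → 47
parcel=N65: ✗
parcel=N16: ✗
parcel=N60: ✗
parcel=N92: ✗
parcel=N86: ✓ → 87
parcel=N34: ✓ → 26
declared_sum = 19 + 47 + 87 + 26 = 179

length_cm_count=3, air_sum=222, declared_sum=179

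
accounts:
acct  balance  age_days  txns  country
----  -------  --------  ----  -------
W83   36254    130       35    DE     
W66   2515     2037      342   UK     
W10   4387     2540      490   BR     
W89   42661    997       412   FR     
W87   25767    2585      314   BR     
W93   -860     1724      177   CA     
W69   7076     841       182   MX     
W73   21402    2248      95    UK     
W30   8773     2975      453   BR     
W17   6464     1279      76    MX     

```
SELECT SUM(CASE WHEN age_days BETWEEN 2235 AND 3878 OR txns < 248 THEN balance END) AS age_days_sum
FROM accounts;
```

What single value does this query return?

109263

acct=W83: ✓ → 36254
acct=W66: ✗
acct=W10: ✓ → 4387
acct=W89: ✗
acct=W87: ✓ → 25767
acct=W93: ✓ → -860
acct=W69: ✓ → 7076
acct=W73: ✓ → 21402
acct=W30: ✓ → 8773
acct=W17: ✓ → 6464
age_days_sum = 36254 + 4387 + 25767 + -860 + 7076 + 21402 + 8773 + 6464 = 109263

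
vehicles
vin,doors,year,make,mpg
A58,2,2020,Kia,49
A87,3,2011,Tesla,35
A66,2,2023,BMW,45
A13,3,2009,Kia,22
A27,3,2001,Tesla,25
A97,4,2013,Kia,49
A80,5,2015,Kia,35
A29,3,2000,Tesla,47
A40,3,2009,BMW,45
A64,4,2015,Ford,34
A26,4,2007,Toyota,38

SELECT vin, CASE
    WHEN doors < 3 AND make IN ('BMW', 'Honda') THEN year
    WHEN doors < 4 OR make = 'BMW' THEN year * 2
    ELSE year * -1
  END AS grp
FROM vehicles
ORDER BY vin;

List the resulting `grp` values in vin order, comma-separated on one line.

4018, -2007, 4002, 4000, 4018, 4040, -2015, 2023, -2015, 4022, -2013

vin=A13: doors < 4 OR make = 'BMW' → 4018
vin=A26: ELSE → -2007
vin=A27: doors < 4 OR make = 'BMW' → 4002
vin=A29: doors < 4 OR make = 'BMW' → 4000
vin=A40: doors < 4 OR make = 'BMW' → 4018
vin=A58: doors < 4 OR make = 'BMW' → 4040
vin=A64: ELSE → -2015
vin=A66: doors < 3 AND make IN ('BMW', 'Honda') → 2023
vin=A80: ELSE → -2015
vin=A87: doors < 4 OR make = 'BMW' → 4022
vin=A97: ELSE → -2013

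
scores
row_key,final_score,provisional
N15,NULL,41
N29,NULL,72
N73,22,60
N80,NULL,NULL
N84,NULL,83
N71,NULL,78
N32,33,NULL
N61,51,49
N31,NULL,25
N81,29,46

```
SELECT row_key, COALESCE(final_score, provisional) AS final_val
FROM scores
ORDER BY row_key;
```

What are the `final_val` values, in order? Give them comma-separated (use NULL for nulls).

41, 72, 25, 33, 51, 78, 22, NULL, 29, 83

row_key=N15: final_score=NULL, provisional=41 → 41
row_key=N29: final_score=NULL, provisional=72 → 72
row_key=N31: final_score=NULL, provisional=25 → 25
row_key=N32: final_score=33 → 33
row_key=N61: final_score=51 → 51
row_key=N71: final_score=NULL, provisional=78 → 78
row_key=N73: final_score=22 → 22
row_key=N80: final_score=NULL, provisional=NULL (all NULL) → NULL
row_key=N81: final_score=29 → 29
row_key=N84: final_score=NULL, provisional=83 → 83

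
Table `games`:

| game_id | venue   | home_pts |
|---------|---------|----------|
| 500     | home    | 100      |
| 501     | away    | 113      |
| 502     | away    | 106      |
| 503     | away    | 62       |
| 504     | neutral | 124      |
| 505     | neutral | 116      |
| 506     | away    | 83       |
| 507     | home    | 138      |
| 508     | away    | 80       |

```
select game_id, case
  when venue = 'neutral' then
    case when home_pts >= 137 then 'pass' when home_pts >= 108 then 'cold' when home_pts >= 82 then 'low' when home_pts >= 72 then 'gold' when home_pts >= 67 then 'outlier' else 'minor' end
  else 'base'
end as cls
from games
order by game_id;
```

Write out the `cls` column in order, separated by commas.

game_id=500: venue='home' → outer ELSE → base
game_id=501: venue='away' → outer ELSE → base
game_id=502: venue='away' → outer ELSE → base
game_id=503: venue='away' → outer ELSE → base
game_id=504: venue='neutral' → inner[home_pts >= 108] → cold
game_id=505: venue='neutral' → inner[home_pts >= 108] → cold
game_id=506: venue='away' → outer ELSE → base
game_id=507: venue='home' → outer ELSE → base
game_id=508: venue='away' → outer ELSE → base

base, base, base, base, cold, cold, base, base, base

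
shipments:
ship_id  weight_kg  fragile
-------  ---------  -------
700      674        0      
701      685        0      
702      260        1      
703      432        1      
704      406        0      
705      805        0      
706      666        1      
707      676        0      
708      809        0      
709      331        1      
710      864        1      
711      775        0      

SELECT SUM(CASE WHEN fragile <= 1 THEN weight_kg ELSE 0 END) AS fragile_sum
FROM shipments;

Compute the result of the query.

7383

ship_id=700: ✓ → 674
ship_id=701: ✓ → 685
ship_id=702: ✓ → 260
ship_id=703: ✓ → 432
ship_id=704: ✓ → 406
ship_id=705: ✓ → 805
ship_id=706: ✓ → 666
ship_id=707: ✓ → 676
ship_id=708: ✓ → 809
ship_id=709: ✓ → 331
ship_id=710: ✓ → 864
ship_id=711: ✓ → 775
fragile_sum = 674 + 685 + 260 + 432 + 406 + 805 + 666 + 676 + 809 + 331 + 864 + 775 = 7383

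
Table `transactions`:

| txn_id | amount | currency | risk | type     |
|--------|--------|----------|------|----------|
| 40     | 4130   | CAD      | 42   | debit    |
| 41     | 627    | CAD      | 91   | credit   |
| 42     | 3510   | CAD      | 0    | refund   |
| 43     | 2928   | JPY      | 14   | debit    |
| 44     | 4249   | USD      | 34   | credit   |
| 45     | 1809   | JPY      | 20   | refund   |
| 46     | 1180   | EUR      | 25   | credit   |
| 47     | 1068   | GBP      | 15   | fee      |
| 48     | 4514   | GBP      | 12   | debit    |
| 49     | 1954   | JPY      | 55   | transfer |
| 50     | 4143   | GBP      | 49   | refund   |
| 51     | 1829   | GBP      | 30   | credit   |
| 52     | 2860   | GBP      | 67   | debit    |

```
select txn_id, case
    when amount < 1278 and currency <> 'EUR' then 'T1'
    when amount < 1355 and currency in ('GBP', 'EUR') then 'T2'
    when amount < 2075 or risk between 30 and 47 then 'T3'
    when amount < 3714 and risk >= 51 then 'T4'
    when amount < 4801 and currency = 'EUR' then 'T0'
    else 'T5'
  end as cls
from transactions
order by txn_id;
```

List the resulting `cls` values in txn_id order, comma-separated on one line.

T3, T1, T5, T5, T3, T3, T2, T1, T5, T3, T5, T3, T4

txn_id=40: amount < 2075 or risk between 30 and 47 → T3
txn_id=41: amount < 1278 and currency <> 'EUR' → T1
txn_id=42: ELSE → T5
txn_id=43: ELSE → T5
txn_id=44: amount < 2075 or risk between 30 and 47 → T3
txn_id=45: amount < 2075 or risk between 30 and 47 → T3
txn_id=46: amount < 1355 and currency in ('GBP', 'EUR') → T2
txn_id=47: amount < 1278 and currency <> 'EUR' → T1
txn_id=48: ELSE → T5
txn_id=49: amount < 2075 or risk between 30 and 47 → T3
txn_id=50: ELSE → T5
txn_id=51: amount < 2075 or risk between 30 and 47 → T3
txn_id=52: amount < 3714 and risk >= 51 → T4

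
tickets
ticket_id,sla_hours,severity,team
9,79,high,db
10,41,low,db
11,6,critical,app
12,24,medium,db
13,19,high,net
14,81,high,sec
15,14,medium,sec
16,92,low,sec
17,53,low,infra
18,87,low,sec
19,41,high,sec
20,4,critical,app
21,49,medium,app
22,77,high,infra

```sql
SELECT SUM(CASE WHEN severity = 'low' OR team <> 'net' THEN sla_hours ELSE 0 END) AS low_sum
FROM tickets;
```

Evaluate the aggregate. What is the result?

648

ticket_id=9: ✓ → 79
ticket_id=10: ✓ → 41
ticket_id=11: ✓ → 6
ticket_id=12: ✓ → 24
ticket_id=13: ✗
ticket_id=14: ✓ → 81
ticket_id=15: ✓ → 14
ticket_id=16: ✓ → 92
ticket_id=17: ✓ → 53
ticket_id=18: ✓ → 87
ticket_id=19: ✓ → 41
ticket_id=20: ✓ → 4
ticket_id=21: ✓ → 49
ticket_id=22: ✓ → 77
low_sum = 79 + 41 + 6 + 24 + 81 + 14 + 92 + 53 + 87 + 41 + 4 + 49 + 77 = 648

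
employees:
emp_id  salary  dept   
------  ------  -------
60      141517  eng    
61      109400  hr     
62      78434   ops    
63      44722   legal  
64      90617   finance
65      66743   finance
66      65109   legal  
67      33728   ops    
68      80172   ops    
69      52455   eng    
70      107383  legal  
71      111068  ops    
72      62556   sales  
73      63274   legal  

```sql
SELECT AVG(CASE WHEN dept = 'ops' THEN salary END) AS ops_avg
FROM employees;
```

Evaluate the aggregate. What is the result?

emp_id=60: ✗
emp_id=61: ✗
emp_id=62: ✓ → 78434
emp_id=63: ✗
emp_id=64: ✗
emp_id=65: ✗
emp_id=66: ✗
emp_id=67: ✓ → 33728
emp_id=68: ✓ → 80172
emp_id=69: ✗
emp_id=70: ✗
emp_id=71: ✓ → 111068
emp_id=72: ✗
emp_id=73: ✗
ops_avg = (78434 + 33728 + 80172 + 111068) / 4 = 75850.5

75850.5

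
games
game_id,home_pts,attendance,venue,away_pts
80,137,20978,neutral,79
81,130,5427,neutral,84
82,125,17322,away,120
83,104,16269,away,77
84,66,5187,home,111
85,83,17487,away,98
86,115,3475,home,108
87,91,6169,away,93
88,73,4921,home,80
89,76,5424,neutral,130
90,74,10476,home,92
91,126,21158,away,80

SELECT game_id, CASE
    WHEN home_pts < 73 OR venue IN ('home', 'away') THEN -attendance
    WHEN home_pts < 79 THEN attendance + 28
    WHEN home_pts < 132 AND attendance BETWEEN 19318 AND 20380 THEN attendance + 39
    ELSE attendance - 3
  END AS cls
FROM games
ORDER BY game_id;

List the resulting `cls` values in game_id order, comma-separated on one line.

20975, 5424, -17322, -16269, -5187, -17487, -3475, -6169, -4921, 5452, -10476, -21158

game_id=80: ELSE → 20975
game_id=81: ELSE → 5424
game_id=82: home_pts < 73 OR venue IN ('home', 'away') → -17322
game_id=83: home_pts < 73 OR venue IN ('home', 'away') → -16269
game_id=84: home_pts < 73 OR venue IN ('home', 'away') → -5187
game_id=85: home_pts < 73 OR venue IN ('home', 'away') → -17487
game_id=86: home_pts < 73 OR venue IN ('home', 'away') → -3475
game_id=87: home_pts < 73 OR venue IN ('home', 'away') → -6169
game_id=88: home_pts < 73 OR venue IN ('home', 'away') → -4921
game_id=89: home_pts < 79 → 5452
game_id=90: home_pts < 73 OR venue IN ('home', 'away') → -10476
game_id=91: home_pts < 73 OR venue IN ('home', 'away') → -21158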